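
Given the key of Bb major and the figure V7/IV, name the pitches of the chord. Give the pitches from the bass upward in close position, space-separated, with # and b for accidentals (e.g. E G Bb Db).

Bb D F Ab

V7/IV is a secondary dominant — the dominant seventh of IV. IV in Bb major is Eb, so the applied chord's root is Bb, a perfect fifth above.
Building a dominant seventh chord on Bb gives Bb-D-F-Ab.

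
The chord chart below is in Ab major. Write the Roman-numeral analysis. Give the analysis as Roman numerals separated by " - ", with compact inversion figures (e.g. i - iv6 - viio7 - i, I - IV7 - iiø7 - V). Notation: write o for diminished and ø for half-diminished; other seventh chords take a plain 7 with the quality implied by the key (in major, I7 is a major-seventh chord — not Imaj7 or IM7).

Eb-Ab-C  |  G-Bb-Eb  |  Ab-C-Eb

I64 - V6 - I

Eb-Ab-C: major triad on Ab = scale degree 1 → I64.
G-Bb-Eb: root Eb is the dominant; major triad there is V6.
Ab-C-Eb: root Ab is the tonic; major triad there is I.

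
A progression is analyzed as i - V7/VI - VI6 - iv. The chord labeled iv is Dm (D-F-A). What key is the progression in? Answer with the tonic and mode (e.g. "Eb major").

A minor

The anchor chord is a minor triad on D, labeled iv.
If D is scale degree 4 and the mode makes that degree carry a minor triad, the tonic is A and the mode is minor.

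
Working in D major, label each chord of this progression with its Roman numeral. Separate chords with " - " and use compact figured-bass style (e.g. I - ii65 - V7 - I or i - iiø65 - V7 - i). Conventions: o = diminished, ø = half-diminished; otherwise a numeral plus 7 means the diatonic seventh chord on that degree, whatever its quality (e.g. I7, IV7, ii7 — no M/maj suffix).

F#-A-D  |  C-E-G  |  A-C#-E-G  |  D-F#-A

F#-A-D: root D is the tonic; major triad there is I6.
C-E-G: C with this quality isn't in the key; it's bVII, borrowed from the parallel minor.
A-C#-E-G: root A is the dominant; dominant seventh chord there is V7.
D-F#-A: major triad on D = scale degree 1 → I.

I6 - bVII - V7 - I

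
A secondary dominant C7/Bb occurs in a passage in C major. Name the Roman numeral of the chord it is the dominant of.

The chord is a dominant seventh chord on C.
A dominant resolves down a perfect fifth: C → F. In C major, F is scale degree 4, i.e. IV.

IV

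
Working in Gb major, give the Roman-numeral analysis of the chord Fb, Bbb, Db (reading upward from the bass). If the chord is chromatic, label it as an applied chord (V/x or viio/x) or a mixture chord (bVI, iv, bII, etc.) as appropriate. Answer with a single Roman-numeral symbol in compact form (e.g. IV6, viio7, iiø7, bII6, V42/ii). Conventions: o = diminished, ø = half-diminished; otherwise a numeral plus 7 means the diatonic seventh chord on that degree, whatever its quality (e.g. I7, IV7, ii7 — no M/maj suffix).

bIII64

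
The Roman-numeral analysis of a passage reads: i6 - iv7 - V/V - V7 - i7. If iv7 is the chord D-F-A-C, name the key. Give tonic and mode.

iv7 is given as D-F-A-C — a minor seventh chord with root D.
Counting down 3 scale steps from D places the tonic on A; a minor seventh chord on degree 4 is diatonic only in minor.

A minor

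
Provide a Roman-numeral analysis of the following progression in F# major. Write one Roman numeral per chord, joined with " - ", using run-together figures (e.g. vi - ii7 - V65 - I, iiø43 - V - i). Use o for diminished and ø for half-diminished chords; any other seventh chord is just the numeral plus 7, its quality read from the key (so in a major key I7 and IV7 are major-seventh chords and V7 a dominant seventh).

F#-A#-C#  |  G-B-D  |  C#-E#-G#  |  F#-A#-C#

I - bII - V - I

F#-A#-C# has root F#, degree 1 in F# major, so I.
G-B-D: G with this quality isn't in the key; a major triad on b2 is the Neapolitan chord, bII.
C#-E#-G#: root C# is the dominant; major triad there is V.
F#-A#-C#: major triad on F# = scale degree 1 → I.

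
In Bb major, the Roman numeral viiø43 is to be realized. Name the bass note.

Eb

viiø in Bb major has root A; the chord is A-C-Eb-G.
The figure 43 means second inversion — the fifth is in the bass.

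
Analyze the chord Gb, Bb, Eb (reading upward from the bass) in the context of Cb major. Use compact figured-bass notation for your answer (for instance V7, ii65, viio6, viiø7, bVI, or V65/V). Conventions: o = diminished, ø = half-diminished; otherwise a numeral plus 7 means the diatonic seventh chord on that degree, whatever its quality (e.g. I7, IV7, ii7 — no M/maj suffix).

Stacked in thirds the chord is Eb-Gb-Bb: a minor triad on Eb.
Eb is scale degree 3 in Cb major, and a minor triad on that degree is written iii.
With Gb in the bass the chord is in first inversion, so the figured bass is 6.

iii6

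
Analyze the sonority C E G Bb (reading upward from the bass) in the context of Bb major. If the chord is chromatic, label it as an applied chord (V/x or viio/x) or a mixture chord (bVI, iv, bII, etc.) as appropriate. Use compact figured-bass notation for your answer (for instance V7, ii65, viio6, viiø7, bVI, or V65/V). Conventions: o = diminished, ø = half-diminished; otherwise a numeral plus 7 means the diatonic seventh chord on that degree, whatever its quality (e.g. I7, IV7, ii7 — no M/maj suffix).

V7/V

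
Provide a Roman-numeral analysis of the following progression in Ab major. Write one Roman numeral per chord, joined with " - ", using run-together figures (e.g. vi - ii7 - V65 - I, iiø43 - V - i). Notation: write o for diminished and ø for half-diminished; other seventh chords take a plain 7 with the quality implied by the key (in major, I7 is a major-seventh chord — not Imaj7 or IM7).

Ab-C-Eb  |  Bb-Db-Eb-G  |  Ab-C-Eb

Ab-C-Eb: root Ab is the tonic; major triad there is I.
Bb-Db-Eb-G: root Eb is the dominant; dominant seventh chord there is V43.
Ab-C-Eb: root Ab is the tonic; major triad there is I.

I - V43 - I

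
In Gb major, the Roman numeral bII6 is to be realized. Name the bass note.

Cb

bII in Gb major has root Abb; the chord is Abb-Cb-Ebb.
The figure 6 means first inversion — the third is in the bass.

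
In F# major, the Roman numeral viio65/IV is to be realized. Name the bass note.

C#

The applied chord viio65/IV is rooted on A#: A#-C#-E-G.
The figure 65 means first inversion — the third is in the bass.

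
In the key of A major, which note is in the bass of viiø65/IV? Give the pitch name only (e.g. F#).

E

The applied chord viiø65/IV is rooted on C#: C#-E-G-B.
The figure 65 means first inversion — the third is in the bass.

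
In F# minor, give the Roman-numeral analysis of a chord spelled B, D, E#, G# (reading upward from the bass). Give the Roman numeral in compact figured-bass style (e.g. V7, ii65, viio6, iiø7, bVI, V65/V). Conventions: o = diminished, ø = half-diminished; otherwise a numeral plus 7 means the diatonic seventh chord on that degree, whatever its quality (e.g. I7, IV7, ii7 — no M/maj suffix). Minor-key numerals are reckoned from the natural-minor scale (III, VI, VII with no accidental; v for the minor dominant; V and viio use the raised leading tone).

The pitches E#-G#-B-D form a fully diminished seventh chord rooted on E#.
In F# minor, E# is the leading tone; the diatonic fully diminished seventh chord there is viio7.
With B in the bass the chord is in second inversion, so the figured bass is 43.

viio43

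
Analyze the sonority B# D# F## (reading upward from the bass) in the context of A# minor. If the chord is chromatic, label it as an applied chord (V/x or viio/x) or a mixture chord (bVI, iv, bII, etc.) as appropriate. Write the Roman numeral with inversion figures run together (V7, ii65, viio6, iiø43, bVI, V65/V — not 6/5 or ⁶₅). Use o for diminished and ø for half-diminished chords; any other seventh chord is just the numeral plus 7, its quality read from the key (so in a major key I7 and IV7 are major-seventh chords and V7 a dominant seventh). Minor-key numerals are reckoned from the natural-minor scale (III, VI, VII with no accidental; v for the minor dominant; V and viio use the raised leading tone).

ii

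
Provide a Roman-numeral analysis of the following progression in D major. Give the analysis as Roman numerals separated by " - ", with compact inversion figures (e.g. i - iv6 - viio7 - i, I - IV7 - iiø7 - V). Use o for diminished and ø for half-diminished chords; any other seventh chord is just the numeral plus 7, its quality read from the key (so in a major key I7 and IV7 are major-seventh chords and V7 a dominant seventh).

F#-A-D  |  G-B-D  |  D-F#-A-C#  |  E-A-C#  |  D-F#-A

F#-A-D has root D, degree 1 in D major, so I6.
G-B-D: major triad on G = scale degree 4 → IV.
D-F#-A-C#: major seventh chord on D = scale degree 1 → I7.
E-A-C#: root A is the dominant; major triad there is V64.
D-F#-A has root D, degree 1 in D major, so I.

I6 - IV - I7 - V64 - I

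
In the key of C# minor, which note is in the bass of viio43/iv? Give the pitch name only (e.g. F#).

The applied chord viio43/iv is rooted on E#: E#-G#-B-D.
The figure 43 means second inversion — the fifth is in the bass.

B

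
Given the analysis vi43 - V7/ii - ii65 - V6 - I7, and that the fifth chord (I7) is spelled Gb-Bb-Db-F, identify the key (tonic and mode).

The chord Gbmaj7 is a major seventh chord rooted on Gb; its label is I7.
If Gb is scale degree 1 and the mode makes that degree carry a major seventh chord, the tonic is Gb and the mode is major.

Gb major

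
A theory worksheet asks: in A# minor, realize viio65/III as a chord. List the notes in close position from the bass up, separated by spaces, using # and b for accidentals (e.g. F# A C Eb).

viio65/III is a secondary leading-tone chord. The target III is C# in A# minor; the applied chord is rooted a semitone below, on B#.
Building a fully diminished seventh chord on B# gives B#-D#-F#-A.
The figured bass 65 indicates first inversion, placing the third (D#) in the bass: D#-F#-A-B#.

D# F# A B#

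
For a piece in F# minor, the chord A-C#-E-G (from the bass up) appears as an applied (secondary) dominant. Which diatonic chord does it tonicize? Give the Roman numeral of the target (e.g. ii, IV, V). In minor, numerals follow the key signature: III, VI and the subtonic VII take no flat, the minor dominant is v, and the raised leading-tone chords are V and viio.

The chord is a dominant seventh chord on A.
A dominant resolves down a perfect fifth: A → D. In F# minor, D is scale degree 6, i.e. VI.

VI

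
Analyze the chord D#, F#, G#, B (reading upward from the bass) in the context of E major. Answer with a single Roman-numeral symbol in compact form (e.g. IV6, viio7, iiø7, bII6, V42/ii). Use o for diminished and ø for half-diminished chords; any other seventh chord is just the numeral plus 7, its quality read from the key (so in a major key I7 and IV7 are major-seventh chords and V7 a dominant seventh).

The pitches G#-B-D#-F# form a minor seventh chord rooted on G#.
In E major, G# is the mediant; the diatonic minor seventh chord there is iii7.
With D# in the bass the chord is in second inversion, so the figured bass is 43.

iii43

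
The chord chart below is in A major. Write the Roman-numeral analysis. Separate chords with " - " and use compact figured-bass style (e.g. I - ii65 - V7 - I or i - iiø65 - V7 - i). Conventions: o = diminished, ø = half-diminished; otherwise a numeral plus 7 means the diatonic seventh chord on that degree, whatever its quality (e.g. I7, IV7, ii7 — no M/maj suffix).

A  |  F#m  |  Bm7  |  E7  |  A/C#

A: root A is the tonic; major triad there is I.
F#m has root F#, degree 6 in A major, so vi.
Bm7 has root B, degree 2 in A major, so ii7.
E7: dominant seventh chord on E = scale degree 5 → V7.
A/C#: root A is the tonic; major triad there is I6.

I - vi - ii7 - V7 - I6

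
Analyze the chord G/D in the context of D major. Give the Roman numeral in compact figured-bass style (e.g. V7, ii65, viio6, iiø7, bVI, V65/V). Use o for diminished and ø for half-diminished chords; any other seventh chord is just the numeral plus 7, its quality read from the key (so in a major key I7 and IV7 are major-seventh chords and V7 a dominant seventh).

The pitches G-B-D form a major triad rooted on G.
In D major, G is the subdominant; the diatonic major triad there is IV.
With D in the bass the chord is in second inversion, so the figured bass is 64.

IV64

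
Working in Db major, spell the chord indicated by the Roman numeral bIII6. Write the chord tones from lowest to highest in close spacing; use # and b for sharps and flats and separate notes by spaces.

bIII6 is a major triad on the lowered third degree, borrowed from the parallel minor. In Db major that root is Fb.
So the chord is Fb-Ab-Cb, a major triad.
The figured bass 6 indicates first inversion, placing the third (Ab) in the bass: Ab-Cb-Fb.

Ab Cb Fb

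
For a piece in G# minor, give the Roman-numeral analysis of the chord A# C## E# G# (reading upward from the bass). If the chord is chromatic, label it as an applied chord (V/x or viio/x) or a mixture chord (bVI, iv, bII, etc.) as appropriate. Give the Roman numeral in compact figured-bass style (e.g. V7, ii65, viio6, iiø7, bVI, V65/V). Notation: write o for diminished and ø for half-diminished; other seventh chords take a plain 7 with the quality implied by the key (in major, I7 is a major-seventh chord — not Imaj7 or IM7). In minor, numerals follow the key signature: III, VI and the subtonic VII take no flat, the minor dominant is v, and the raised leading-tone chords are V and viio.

V7/V

The pitches A#-C##-E#-G# form a dominant seventh chord rooted on A#.
A# is not a diatonic chord root with this quality in G# minor, but it lies a perfect fifth above D# (V), so the chord functions as an applied dominant of V.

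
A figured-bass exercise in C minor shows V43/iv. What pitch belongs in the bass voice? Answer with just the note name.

G

The applied chord V43/iv is rooted on C: C-E-G-Bb.
The figure 43 means second inversion — the fifth is in the bass.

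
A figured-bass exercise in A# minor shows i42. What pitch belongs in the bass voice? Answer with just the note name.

i in A# minor has root A#; the chord is A#-C#-E#-G#.
The figure 42 means third inversion — the seventh is in the bass.

G#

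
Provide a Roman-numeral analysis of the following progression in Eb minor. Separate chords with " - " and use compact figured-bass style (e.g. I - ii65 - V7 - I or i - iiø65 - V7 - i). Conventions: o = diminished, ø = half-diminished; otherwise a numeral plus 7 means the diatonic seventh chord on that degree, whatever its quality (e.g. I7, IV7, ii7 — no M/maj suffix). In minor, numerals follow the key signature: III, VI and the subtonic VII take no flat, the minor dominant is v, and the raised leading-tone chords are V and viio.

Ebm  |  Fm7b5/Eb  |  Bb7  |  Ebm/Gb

i - iiø42 - V7 - i6

Ebm has root Eb, degree 1 in Eb minor, so i.
Fm7b5/Eb: half-diminished seventh chord on F = scale degree 2 → iiø42.
Bb7: dominant seventh chord on Bb = scale degree 5 → V7.
Ebm/Gb: root Eb is the tonic; minor triad there is i6.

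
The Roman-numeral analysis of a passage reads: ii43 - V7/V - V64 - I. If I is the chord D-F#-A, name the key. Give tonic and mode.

The anchor chord is a major triad on D, labeled I.
If D is scale degree 1 and the mode makes that degree carry a major triad, the tonic is D and the mode is major.

D major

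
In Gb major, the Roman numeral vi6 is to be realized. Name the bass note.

Gb

vi in Gb major has root Eb; the chord is Eb-Gb-Bb.
The figure 6 means first inversion — the third is in the bass.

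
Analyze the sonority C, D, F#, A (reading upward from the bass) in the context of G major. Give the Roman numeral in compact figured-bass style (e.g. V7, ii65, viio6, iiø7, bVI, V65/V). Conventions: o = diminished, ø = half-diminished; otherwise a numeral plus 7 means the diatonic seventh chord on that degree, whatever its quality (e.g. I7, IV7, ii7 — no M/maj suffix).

V42

Stacked in thirds the chord is D-F#-A-C: a dominant seventh chord on D.
In G major, D is the dominant; the diatonic dominant seventh chord there is V7.
With C in the bass the chord is in third inversion, so the figured bass is 42.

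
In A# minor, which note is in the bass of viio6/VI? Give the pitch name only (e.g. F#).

G#

The applied chord viio6/VI is rooted on E#: E#-G#-B.
The figure 6 means first inversion — the third is in the bass.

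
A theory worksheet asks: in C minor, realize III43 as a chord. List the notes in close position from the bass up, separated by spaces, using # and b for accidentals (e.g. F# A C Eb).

Bb D Eb G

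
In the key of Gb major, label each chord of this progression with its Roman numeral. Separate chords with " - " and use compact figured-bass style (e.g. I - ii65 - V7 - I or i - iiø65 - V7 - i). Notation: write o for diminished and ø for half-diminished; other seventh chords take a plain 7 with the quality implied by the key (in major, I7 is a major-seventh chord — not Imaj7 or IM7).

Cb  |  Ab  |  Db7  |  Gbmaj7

Cb has root Cb, degree 4 in Gb major, so IV.
Ab: a major triad on Ab, the applied dominant of V → V/V.
Db7 has root Db, degree 5 in Gb major, so V7.
Gbmaj7: major seventh chord on Gb = scale degree 1 → I7.

IV - V/V - V7 - I7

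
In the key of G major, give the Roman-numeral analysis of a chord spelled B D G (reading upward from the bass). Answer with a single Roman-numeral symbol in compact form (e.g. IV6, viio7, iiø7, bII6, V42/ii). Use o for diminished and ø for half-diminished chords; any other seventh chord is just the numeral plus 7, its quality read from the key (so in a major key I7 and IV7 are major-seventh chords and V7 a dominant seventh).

Stacked in thirds the chord is G-B-D: a major triad on G.
G is scale degree 1 in G major, and a major triad on that degree is written I.
With B in the bass the chord is in first inversion, so the figured bass is 6.

I6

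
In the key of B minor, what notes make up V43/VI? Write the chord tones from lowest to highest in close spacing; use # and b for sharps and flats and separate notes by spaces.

A C D F#

The slash means an applied dominant: we want the dominant of VI. In B minor, VI is G major, and its dominant is built on D.
Building a dominant seventh chord on D gives D-F#-A-C.
With the 43 figure the chord is in second inversion; from the bass A upward in close position it reads A-C-D-F#.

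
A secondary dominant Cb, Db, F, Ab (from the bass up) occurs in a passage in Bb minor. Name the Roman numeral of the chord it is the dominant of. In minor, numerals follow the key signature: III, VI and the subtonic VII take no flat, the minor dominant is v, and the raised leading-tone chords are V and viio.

The chord is a dominant seventh chord on Db.
A dominant resolves down a perfect fifth: Db → Gb. In Bb minor, Gb is scale degree 6, i.e. VI.

VI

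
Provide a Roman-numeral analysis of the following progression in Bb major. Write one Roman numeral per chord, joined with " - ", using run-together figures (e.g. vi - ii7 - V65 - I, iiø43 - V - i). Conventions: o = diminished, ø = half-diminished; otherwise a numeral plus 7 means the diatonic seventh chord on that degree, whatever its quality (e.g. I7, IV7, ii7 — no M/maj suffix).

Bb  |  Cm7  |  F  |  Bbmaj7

I - ii7 - V - I7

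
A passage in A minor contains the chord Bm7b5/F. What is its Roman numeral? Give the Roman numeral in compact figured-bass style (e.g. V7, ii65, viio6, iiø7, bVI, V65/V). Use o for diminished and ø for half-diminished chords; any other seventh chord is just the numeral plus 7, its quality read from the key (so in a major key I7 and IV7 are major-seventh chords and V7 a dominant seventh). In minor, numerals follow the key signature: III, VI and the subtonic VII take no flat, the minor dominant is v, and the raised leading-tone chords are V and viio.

iiø43

Stacked in thirds the chord is B-D-F-A: a half-diminished seventh chord on B.
In A minor, B is the supertonic; the diatonic half-diminished seventh chord there is iiø7.
With F in the bass the chord is in second inversion, so the figured bass is 43.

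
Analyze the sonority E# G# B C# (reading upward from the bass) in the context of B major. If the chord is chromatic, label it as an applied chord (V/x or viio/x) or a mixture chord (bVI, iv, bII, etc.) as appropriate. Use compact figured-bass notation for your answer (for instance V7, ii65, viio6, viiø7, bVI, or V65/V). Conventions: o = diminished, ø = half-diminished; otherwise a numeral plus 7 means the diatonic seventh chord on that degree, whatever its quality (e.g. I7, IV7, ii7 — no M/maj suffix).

Stacked in thirds the chord is C#-E#-G#-B: a dominant seventh chord on C#.
C# is not a diatonic chord root with this quality in B major, but it lies a perfect fifth above F# (V), so the chord functions as an applied dominant of V.
With E# in the bass the chord is in first inversion, so the figured bass is 65.

V65/V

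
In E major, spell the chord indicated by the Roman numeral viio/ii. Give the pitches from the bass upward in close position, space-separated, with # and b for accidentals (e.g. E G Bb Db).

E# G# B

viio/ii is a secondary leading-tone chord. The target ii is F# in E major; the applied chord is rooted a semitone below, on E#.
Building a diminished triad on E# gives E#-G#-B.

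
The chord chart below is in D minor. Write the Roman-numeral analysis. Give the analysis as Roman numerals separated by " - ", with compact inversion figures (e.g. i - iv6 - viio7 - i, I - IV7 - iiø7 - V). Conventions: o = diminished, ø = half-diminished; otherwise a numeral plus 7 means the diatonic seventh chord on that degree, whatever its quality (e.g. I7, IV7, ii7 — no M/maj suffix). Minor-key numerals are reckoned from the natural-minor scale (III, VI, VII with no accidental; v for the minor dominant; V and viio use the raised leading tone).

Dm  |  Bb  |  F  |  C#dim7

Dm: minor triad on D = scale degree 1 → i.
Bb: major triad on Bb = scale degree 6 → VI.
F has root F, degree 3 in D minor, so III.
C#dim7 has root C#, degree 7 in D minor, so viio7.

i - VI - III - viio7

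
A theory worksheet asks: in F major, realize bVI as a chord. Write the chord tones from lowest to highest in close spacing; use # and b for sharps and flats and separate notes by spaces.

bVI is a major triad on the lowered sixth degree, borrowed from the parallel minor. In F major that root is Db.
So the chord is Db-F-Ab, a major triad.

Db F Ab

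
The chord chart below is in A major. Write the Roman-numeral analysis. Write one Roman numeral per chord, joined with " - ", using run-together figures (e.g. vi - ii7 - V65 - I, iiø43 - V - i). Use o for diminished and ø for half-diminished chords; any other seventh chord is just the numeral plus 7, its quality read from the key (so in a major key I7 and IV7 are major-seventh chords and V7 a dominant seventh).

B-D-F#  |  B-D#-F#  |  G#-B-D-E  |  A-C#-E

B-D-F# has root B, degree 2 in A major, so ii.
B-D#-F#: chromatic; B is V of V, so V/V.
G#-B-D-E: dominant seventh chord on E = scale degree 5 → V65.
A-C#-E: root A is the tonic; major triad there is I.

ii - V/V - V65 - I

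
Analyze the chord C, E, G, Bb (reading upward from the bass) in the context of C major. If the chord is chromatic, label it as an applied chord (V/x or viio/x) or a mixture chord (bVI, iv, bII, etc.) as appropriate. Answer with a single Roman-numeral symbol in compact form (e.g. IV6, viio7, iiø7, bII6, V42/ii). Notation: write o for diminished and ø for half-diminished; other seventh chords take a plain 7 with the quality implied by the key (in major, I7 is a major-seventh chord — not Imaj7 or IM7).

V7/IV

Stacked in thirds the chord is C-E-G-Bb: a dominant seventh chord on C.
C is not a diatonic chord root with this quality in C major, but it lies a perfect fifth above F (IV), so the chord functions as an applied dominant of IV.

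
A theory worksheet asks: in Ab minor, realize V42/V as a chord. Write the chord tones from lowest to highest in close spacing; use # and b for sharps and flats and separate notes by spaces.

Ab Bb D F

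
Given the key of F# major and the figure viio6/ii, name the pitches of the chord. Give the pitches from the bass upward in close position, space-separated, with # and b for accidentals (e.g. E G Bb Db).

A# C# F##

viio6/ii is a secondary leading-tone chord. The target ii is G# in F# major; the applied chord is rooted a semitone below, on F##.
Building a diminished triad on F## gives F##-A#-C#.
With the 6 figure the chord is in first inversion; from the bass A# upward in close position it reads A#-C#-F##.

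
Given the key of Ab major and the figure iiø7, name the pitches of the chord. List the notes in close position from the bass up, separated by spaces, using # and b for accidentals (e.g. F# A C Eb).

iiø7 is the half-diminished supertonic seventh, borrowed from the parallel minor. In Ab major that root is Bb.
So the chord is Bb-Db-Fb-Ab, a half-diminished seventh chord.

Bb Db Fb Ab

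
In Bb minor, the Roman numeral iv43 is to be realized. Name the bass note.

iv in Bb minor has root Eb; the chord is Eb-Gb-Bb-Db.
The figure 43 means second inversion — the fifth is in the bass.

Bb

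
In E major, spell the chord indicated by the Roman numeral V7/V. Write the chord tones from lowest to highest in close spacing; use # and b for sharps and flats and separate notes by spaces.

F# A# C# E

The slash means an applied dominant: we want the dominant of V. In E major, V is B major, and its dominant is built on F#.
Building a dominant seventh chord on F# gives F#-A#-C#-E.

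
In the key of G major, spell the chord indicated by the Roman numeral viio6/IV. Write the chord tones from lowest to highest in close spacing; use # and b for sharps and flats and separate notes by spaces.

D F B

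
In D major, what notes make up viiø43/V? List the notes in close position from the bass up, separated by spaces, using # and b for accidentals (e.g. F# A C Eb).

The slash marks an applied leading-tone chord: viio of V. In D major, V is A, so the leading tone to it is G#, a half step below.
Building a half-diminished seventh chord on G# gives G#-B-D-F#.
With the 43 figure the chord is in second inversion; from the bass D upward in close position it reads D-F#-G#-B.

D F# G# B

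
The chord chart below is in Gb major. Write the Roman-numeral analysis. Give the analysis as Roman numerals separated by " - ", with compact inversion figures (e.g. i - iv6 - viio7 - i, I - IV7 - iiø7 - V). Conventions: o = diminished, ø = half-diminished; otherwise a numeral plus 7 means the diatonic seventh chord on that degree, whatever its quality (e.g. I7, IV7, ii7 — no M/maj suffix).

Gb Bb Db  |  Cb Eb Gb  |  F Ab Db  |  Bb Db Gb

Gb-Bb-Db: major triad on Gb = scale degree 1 → I.
Cb-Eb-Gb: major triad on Cb = scale degree 4 → IV.
F-Ab-Db: root Db is the dominant; major triad there is V6.
Bb-Db-Gb: root Gb is the tonic; major triad there is I6.

I - IV - V6 - I6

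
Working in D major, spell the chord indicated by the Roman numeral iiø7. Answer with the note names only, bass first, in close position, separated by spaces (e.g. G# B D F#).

E G Bb D

Scale degree 2 in D major is E; here the chord built on it is altered to a half-diminished seventh chord. iiø7 is the half-diminished supertonic seventh, borrowed from the parallel minor.
So the chord is E-G-Bb-D.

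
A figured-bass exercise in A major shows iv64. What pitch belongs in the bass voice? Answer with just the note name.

A

iv in A major has root D; the chord is D-F-A.
The figure 64 means second inversion — the fifth is in the bass.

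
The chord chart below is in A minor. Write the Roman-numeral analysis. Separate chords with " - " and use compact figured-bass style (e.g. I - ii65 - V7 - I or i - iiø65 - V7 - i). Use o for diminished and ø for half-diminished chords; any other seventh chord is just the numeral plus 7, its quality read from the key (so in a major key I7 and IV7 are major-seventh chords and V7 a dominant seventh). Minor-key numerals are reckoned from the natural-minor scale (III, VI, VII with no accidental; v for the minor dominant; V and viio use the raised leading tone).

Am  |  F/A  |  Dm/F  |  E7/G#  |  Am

Am: root A is the tonic; minor triad there is i.
F/A: root F is the submediant; major triad there is VI6.
Dm/F: minor triad on D = scale degree 4 → iv6.
E7/G# has root E, degree 5 in A minor, so V65.
Am: root A is the tonic; minor triad there is i.

i - VI6 - iv6 - V65 - i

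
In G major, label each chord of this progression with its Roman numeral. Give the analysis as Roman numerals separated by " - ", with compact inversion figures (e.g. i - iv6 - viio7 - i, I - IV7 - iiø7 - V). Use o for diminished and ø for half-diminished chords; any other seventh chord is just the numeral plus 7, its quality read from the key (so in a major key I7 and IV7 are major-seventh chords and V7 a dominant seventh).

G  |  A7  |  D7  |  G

G: root G is the tonic; major triad there is I.
A7: a dominant seventh chord on A, the applied dominant of V → V7/V.
D7: dominant seventh chord on D = scale degree 5 → V7.
G: major triad on G = scale degree 1 → I.

I - V7/V - V7 - I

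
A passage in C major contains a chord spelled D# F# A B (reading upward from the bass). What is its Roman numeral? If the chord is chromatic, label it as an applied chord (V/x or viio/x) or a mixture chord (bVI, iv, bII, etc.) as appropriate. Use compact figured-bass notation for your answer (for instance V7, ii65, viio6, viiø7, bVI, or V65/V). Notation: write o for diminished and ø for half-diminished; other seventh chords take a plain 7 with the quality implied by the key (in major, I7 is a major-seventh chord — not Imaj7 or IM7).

The pitches B-D#-F#-A form a dominant seventh chord rooted on B.
B is not a diatonic chord root with this quality in C major, but it lies a perfect fifth above E (iii), so the chord functions as an applied dominant of iii.
With D# in the bass the chord is in first inversion, so the figured bass is 65.

V65/iii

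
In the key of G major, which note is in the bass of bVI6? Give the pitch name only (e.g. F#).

G

bVI in G major has root Eb; the chord is Eb-G-Bb.
The figure 6 means first inversion — the third is in the bass.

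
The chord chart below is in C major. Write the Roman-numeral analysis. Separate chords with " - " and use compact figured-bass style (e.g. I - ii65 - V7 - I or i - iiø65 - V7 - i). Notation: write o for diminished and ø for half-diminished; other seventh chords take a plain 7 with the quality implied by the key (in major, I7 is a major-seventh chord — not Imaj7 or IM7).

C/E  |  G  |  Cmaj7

C/E: major triad on C = scale degree 1 → I6.
G has root G, degree 5 in C major, so V.
Cmaj7: major seventh chord on C = scale degree 1 → I7.

I6 - V - I7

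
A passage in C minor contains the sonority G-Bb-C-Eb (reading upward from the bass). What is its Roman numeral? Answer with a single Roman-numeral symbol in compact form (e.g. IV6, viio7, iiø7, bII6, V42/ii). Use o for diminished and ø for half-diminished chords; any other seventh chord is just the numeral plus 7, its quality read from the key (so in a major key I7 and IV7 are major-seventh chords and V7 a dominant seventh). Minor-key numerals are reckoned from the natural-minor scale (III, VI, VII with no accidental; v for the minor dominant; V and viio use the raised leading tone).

i43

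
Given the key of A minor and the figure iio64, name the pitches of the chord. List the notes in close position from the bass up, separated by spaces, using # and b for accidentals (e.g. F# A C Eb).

F B D

In A minor, the second degree is B, and the diatonic chord built there is a diminished triad.
Stacking thirds from B gives B-D-F.
With the 64 figure the chord is in second inversion; from the bass F upward in close position it reads F-B-D.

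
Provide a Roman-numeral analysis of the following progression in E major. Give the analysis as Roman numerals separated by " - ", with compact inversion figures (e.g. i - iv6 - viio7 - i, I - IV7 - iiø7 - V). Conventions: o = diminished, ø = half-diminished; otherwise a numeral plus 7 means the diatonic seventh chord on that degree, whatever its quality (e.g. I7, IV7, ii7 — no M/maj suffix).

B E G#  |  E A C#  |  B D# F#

I64 - IV64 - V

B-E-G#: root E is the tonic; major triad there is I64.
E-A-C#: major triad on A = scale degree 4 → IV64.
B-D#-F#: major triad on B = scale degree 5 → V.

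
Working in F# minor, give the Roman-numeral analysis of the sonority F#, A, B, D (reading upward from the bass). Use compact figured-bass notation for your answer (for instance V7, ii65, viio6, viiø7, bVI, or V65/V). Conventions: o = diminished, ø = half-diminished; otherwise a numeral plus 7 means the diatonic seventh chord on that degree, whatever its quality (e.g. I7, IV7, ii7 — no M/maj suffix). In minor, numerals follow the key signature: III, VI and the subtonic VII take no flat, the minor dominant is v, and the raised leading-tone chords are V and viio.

iv43

The pitches B-D-F#-A form a minor seventh chord rooted on B.
In F# minor, B is the subdominant; the diatonic minor seventh chord there is iv7.
With F# in the bass the chord is in second inversion, so the figured bass is 43.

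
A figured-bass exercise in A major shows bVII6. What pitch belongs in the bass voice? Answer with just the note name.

B

bVII in A major has root G; the chord is G-B-D.
The figure 6 means first inversion — the third is in the bass.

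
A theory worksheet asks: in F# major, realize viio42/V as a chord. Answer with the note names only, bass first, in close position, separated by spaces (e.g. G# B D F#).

A B# D# F#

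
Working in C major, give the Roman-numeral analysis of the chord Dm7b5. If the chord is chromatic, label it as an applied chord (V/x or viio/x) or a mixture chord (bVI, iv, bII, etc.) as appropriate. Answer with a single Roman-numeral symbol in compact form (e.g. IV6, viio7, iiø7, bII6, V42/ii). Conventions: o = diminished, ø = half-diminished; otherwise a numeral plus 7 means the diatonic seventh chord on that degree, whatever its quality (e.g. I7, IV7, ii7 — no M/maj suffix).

iiø7

Stacked in thirds the chord is D-F-Ab-C: a half-diminished seventh chord on D.
D is the second degree of C major. This is the half-diminished supertonic seventh, borrowed from the parallel minor.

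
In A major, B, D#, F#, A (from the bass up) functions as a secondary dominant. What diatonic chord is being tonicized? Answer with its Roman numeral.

The chord is a dominant seventh chord on B.
A dominant resolves down a perfect fifth: B → E. In A major, E is scale degree 5, i.e. V.

V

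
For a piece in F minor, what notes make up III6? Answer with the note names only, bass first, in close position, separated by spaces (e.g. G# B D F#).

The numeral's case and figure indicate a major triad. In F minor its root, the mediant, is Ab.
That chord is spelled Ab-C-Eb.
The figured bass 6 indicates first inversion, placing the third (C) in the bass: C-Eb-Ab.

C Eb Ab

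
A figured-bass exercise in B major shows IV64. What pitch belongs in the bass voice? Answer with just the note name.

IV in B major has root E; the chord is E-G#-B.
The figure 64 means second inversion — the fifth is in the bass.

B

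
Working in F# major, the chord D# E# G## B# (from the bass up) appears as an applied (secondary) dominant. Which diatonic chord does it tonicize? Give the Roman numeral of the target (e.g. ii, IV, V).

iii

The chord is a dominant seventh chord on E#.
A dominant resolves down a perfect fifth: E# → A#. In F# major, A# is scale degree 3, i.e. iii.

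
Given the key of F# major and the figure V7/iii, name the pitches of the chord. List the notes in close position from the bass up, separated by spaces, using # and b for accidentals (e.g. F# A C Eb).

V7/iii is a secondary dominant — the dominant seventh of iii. iii in F# major is A#, so the applied chord's root is E#, a perfect fifth above.
Building a dominant seventh chord on E# gives E#-G##-B#-D#.

E# G## B# D#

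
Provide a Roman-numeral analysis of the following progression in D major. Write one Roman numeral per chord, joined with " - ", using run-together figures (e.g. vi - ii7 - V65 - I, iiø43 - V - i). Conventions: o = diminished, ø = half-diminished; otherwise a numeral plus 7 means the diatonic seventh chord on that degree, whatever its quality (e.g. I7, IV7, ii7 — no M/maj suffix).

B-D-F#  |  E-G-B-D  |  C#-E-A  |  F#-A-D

vi - ii7 - V6 - I6

B-D-F#: minor triad on B = scale degree 6 → vi.
E-G-B-D has root E, degree 2 in D major, so ii7.
C#-E-A: major triad on A = scale degree 5 → V6.
F#-A-D: major triad on D = scale degree 1 → I6.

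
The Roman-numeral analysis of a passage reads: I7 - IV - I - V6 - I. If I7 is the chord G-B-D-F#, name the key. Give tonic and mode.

I7 is given as G-B-D-F# — a major seventh chord with root G.
If G is scale degree 1 and the mode makes that degree carry a major seventh chord, the tonic is G and the mode is major.

G major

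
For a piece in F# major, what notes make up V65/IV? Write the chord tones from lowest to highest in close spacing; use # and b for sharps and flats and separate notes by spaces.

A# C# E F#

The slash means an applied dominant: we want the dominant of IV. In F# major, IV is B major, and its dominant is built on F#.
Building a dominant seventh chord on F# gives F#-A#-C#-E.
The figured bass 65 indicates first inversion, placing the third (A#) in the bass: A#-C#-E-F#.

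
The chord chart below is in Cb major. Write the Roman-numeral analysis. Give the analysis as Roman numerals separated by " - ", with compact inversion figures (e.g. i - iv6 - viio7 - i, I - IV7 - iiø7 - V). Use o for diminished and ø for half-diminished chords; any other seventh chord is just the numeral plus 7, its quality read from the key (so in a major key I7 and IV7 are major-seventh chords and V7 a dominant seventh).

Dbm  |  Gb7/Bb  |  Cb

Dbm: minor triad on Db = scale degree 2 → ii.
Gb7/Bb has root Gb, degree 5 in Cb major, so V65.
Cb has root Cb, degree 1 in Cb major, so I.

ii - V65 - I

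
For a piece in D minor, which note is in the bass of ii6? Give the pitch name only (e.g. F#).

G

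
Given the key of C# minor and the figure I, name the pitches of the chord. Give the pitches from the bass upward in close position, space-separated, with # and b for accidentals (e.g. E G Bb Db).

C# E# G#

I is the major tonic (Picardy third), borrowed from the parallel major. In C# minor that root is C#.
So the chord is C#-E#-G#, a major triad.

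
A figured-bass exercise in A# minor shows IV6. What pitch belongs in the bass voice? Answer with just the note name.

IV in A# minor has root D#; the chord is D#-F##-A#.
The figure 6 means first inversion — the third is in the bass.

F##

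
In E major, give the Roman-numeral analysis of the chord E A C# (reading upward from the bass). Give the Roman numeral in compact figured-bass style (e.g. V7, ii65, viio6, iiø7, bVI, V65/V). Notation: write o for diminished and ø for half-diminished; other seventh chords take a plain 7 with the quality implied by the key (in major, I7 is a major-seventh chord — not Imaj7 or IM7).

Stacked in thirds the chord is A-C#-E: a major triad on A.
A is scale degree 4 in E major, and a major triad on that degree is written IV.
With E in the bass the chord is in second inversion, so the figured bass is 64.

IV64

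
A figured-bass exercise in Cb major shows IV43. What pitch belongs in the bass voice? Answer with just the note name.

Cb

IV in Cb major has root Fb; the chord is Fb-Ab-Cb-Eb.
The figure 43 means second inversion — the fifth is in the bass.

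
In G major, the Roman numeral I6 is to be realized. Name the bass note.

B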